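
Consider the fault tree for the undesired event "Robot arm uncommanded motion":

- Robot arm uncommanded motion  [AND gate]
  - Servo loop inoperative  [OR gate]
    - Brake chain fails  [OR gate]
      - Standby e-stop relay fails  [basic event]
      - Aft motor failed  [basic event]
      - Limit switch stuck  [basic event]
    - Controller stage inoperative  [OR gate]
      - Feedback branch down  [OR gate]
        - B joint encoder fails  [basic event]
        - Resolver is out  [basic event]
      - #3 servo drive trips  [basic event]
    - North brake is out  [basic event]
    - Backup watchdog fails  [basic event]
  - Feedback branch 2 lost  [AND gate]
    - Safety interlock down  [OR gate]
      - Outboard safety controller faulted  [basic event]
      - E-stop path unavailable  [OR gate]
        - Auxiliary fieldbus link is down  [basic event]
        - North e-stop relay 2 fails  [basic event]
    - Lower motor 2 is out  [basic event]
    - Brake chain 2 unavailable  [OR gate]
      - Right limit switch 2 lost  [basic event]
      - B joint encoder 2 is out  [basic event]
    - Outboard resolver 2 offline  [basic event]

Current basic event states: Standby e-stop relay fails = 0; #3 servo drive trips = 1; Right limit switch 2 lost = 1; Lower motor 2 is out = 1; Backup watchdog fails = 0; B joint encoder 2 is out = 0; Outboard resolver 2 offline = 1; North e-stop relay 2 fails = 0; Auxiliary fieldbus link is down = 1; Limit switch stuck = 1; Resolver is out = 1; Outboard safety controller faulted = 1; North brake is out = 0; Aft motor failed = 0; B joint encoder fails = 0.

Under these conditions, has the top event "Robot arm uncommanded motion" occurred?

Brake chain fails [OR]: Standby e-stop relay fails=not, Aft motor failed=not, Limit switch stuck=occurs → at least one input occurs → occurs.
Feedback branch down [OR]: B joint encoder fails=not, Resolver is out=occurs → at least one input occurs → occurs.
Controller stage inoperative [OR]: Feedback branch down=occurs, #3 servo drive trips=occurs → at least one input occurs → occurs.
Servo loop inoperative [OR]: Brake chain fails=occurs, Controller stage inoperative=occurs, North brake is out=not, Backup watchdog fails=not → at least one input occurs → occurs.
E-stop path unavailable [OR]: Auxiliary fieldbus link is down=occurs, North e-stop relay 2 fails=not → at least one input occurs → occurs.
Safety interlock down [OR]: Outboard safety controller faulted=occurs, E-stop path unavailable=occurs → at least one input occurs → occurs.
Brake chain 2 unavailable [OR]: Right limit switch 2 lost=occurs, B joint encoder 2 is out=not → at least one input occurs → occurs.
Feedback branch 2 lost [AND]: Safety interlock down=occurs, Lower motor 2 is out=occurs, Brake chain 2 unavailable=occurs, Outboard resolver 2 offline=occurs → all inputs occur → occurs.
Robot arm uncommanded motion [AND]: Servo loop inoperative=occurs, Feedback branch 2 lost=occurs → all inputs occur → occurs.

Yes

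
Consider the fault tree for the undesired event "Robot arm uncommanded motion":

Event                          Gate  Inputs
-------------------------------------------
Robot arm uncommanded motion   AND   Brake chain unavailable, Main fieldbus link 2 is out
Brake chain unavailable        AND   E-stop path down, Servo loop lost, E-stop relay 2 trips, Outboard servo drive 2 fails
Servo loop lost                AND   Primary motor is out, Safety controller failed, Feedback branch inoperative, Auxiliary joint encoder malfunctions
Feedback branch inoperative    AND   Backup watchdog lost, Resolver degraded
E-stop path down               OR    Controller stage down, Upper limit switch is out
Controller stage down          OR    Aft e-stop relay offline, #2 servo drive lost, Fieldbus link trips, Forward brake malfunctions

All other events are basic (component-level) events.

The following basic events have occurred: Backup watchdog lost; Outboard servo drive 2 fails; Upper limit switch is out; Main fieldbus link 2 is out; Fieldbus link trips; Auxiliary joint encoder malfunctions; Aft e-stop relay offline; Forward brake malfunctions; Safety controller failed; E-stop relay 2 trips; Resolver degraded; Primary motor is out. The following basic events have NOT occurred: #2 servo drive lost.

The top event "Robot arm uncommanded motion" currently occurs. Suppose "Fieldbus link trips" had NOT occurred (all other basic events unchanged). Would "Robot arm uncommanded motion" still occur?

Yes

Counterfactual: set "Fieldbus link trips" to not occurred.
Controller stage down [OR]: Aft e-stop relay offline=occurs, #2 servo drive lost=not, Fieldbus link trips=not, Forward brake malfunctions=occurs → at least one input occurs → occurs.
E-stop path down [OR]: Controller stage down=occurs, Upper limit switch is out=occurs → at least one input occurs → occurs.
Feedback branch inoperative [AND]: Backup watchdog lost=occurs, Resolver degraded=occurs → all inputs occur → occurs.
Servo loop lost [AND]: Primary motor is out=occurs, Safety controller failed=occurs, Feedback branch inoperative=occurs, Auxiliary joint encoder malfunctions=occurs → all inputs occur → occurs.
Brake chain unavailable [AND]: E-stop path down=occurs, Servo loop lost=occurs, E-stop relay 2 trips=occurs, Outboard servo drive 2 fails=occurs → all inputs occur → occurs.
Robot arm uncommanded motion [AND]: Brake chain unavailable=occurs, Main fieldbus link 2 is out=occurs → all inputs occur → occurs.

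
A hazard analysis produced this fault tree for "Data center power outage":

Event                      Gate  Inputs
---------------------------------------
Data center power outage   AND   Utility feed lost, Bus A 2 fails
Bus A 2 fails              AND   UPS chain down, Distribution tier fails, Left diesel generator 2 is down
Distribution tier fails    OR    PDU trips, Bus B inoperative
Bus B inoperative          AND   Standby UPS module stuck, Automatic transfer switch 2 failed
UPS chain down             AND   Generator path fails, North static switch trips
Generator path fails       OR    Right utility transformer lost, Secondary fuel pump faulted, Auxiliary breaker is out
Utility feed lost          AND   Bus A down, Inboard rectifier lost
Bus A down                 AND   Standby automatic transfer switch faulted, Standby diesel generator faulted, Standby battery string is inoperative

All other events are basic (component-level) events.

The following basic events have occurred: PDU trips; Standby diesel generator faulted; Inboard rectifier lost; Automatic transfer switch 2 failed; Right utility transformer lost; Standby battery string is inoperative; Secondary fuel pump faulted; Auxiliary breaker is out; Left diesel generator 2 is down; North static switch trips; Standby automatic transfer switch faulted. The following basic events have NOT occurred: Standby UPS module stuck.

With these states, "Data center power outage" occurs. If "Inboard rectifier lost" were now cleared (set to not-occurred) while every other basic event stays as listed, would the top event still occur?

Counterfactual: set "Inboard rectifier lost" to not occurred.
Bus A down [AND]: Standby automatic transfer switch faulted=occurs, Standby diesel generator faulted=occurs, Standby battery string is inoperative=occurs → all inputs occur → occurs.
Utility feed lost [AND]: Bus A down=occurs, Inboard rectifier lost=not → not all inputs occur → does not occur.
Generator path fails [OR]: Right utility transformer lost=occurs, Secondary fuel pump faulted=occurs, Auxiliary breaker is out=occurs → at least one input occurs → occurs.
UPS chain down [AND]: Generator path fails=occurs, North static switch trips=occurs → all inputs occur → occurs.
Bus B inoperative [AND]: Standby UPS module stuck=not, Automatic transfer switch 2 failed=occurs → not all inputs occur → does not occur.
Distribution tier fails [OR]: PDU trips=occurs, Bus B inoperative=not → at least one input occurs → occurs.
Bus A 2 fails [AND]: UPS chain down=occurs, Distribution tier fails=occurs, Left diesel generator 2 is down=occurs → all inputs occur → occurs.
Data center power outage [AND]: Utility feed lost=not, Bus A 2 fails=occurs → not all inputs occur → does not occur.

No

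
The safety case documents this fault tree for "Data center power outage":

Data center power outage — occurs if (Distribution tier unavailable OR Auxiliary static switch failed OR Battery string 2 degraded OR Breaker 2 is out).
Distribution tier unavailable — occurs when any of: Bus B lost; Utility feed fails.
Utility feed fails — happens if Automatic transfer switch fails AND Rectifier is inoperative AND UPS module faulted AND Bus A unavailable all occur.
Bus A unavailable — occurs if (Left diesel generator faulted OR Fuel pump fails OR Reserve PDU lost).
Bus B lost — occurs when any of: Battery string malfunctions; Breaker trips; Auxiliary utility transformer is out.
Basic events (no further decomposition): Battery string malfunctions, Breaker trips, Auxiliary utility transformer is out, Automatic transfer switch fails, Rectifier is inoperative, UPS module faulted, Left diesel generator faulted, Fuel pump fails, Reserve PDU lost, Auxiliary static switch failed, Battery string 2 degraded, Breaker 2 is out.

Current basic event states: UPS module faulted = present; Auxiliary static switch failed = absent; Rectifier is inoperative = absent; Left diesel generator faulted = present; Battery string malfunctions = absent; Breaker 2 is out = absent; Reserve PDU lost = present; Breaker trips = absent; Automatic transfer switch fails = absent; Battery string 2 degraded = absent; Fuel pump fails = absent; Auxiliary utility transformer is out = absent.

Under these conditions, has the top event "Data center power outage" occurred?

Bus B lost [OR]: Battery string malfunctions=not, Breaker trips=not, Auxiliary utility transformer is out=not → no input occurs → does not occur.
Bus A unavailable [OR]: Left diesel generator faulted=occurs, Fuel pump fails=not, Reserve PDU lost=occurs → at least one input occurs → occurs.
Utility feed fails [AND]: Automatic transfer switch fails=not, Rectifier is inoperative=not, UPS module faulted=occurs, Bus A unavailable=occurs → not all inputs occur → does not occur.
Distribution tier unavailable [OR]: Bus B lost=not, Utility feed fails=not → no input occurs → does not occur.
Data center power outage [OR]: Distribution tier unavailable=not, Auxiliary static switch failed=not, Battery string 2 degraded=not, Breaker 2 is out=not → no input occurs → does not occur.

No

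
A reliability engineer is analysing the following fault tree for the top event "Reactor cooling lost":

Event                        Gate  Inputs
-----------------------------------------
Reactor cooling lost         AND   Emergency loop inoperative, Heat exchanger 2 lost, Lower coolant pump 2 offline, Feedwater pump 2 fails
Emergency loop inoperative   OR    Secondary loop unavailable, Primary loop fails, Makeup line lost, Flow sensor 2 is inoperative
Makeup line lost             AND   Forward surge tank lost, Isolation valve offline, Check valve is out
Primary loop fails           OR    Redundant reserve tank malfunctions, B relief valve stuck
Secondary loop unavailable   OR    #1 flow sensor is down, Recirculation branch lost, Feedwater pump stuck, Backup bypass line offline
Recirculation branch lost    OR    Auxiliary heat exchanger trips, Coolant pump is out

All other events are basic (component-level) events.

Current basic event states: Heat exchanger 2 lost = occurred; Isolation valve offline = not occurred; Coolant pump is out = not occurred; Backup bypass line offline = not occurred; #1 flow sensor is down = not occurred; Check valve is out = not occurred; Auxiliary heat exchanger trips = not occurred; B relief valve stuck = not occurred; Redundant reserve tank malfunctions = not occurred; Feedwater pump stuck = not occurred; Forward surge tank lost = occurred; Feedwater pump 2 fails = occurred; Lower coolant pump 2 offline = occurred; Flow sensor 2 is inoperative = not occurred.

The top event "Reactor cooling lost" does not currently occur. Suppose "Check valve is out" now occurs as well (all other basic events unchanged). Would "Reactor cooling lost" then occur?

Counterfactual: set "Check valve is out" to occurred.
Recirculation branch lost [OR]: Auxiliary heat exchanger trips=not, Coolant pump is out=not → no input occurs → does not occur.
Secondary loop unavailable [OR]: #1 flow sensor is down=not, Recirculation branch lost=not, Feedwater pump stuck=not, Backup bypass line offline=not → no input occurs → does not occur.
Primary loop fails [OR]: Redundant reserve tank malfunctions=not, B relief valve stuck=not → no input occurs → does not occur.
Makeup line lost [AND]: Forward surge tank lost=occurs, Isolation valve offline=not, Check valve is out=occurs → not all inputs occur → does not occur.
Emergency loop inoperative [OR]: Secondary loop unavailable=not, Primary loop fails=not, Makeup line lost=not, Flow sensor 2 is inoperative=not → no input occurs → does not occur.
Reactor cooling lost [AND]: Emergency loop inoperative=not, Heat exchanger 2 lost=occurs, Lower coolant pump 2 offline=occurs, Feedwater pump 2 fails=occurs → not all inputs occur → does not occur.

No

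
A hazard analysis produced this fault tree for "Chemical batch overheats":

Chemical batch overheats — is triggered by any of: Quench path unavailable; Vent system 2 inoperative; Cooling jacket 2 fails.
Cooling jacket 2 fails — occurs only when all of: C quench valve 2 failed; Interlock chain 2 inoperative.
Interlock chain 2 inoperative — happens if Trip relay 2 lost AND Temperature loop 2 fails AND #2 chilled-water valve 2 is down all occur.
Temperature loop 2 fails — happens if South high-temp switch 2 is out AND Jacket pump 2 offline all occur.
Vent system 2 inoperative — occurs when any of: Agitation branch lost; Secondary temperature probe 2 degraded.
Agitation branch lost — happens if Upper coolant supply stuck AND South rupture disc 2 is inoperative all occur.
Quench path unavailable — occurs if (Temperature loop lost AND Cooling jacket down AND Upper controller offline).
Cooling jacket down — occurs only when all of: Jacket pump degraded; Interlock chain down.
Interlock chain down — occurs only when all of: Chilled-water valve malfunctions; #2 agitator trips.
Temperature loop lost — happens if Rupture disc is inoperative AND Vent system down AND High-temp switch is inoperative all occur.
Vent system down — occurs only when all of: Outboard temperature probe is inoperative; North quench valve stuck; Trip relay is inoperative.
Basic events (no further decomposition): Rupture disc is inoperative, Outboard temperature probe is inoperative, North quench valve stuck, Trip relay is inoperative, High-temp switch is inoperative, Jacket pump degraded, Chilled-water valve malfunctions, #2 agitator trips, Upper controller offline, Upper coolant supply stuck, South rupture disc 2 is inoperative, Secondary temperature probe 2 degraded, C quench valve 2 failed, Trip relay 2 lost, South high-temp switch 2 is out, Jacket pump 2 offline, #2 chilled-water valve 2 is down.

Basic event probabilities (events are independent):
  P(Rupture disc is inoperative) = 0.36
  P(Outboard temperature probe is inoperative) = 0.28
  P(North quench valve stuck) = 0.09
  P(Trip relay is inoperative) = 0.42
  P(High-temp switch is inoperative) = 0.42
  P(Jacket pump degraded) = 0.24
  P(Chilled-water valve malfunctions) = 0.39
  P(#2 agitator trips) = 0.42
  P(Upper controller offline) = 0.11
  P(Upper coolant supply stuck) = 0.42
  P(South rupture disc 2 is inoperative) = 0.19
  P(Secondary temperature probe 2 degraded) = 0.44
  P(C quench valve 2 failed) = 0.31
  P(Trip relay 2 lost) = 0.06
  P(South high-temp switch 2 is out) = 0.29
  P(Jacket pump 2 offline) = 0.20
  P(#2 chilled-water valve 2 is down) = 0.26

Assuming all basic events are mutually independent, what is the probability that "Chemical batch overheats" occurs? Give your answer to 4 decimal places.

0.4848

P(Vent system down) [AND] = 0.28 × 0.09 × 0.42 = 0.010584
P(Temperature loop lost) [AND] = 0.36 × 0.010584 × 0.42 = 0.001600
P(Interlock chain down) [AND] = 0.39 × 0.42 = 0.163800
P(Cooling jacket down) [AND] = 0.24 × 0.163800 = 0.039312
P(Quench path unavailable) [AND] = 0.001600 × 0.039312 × 0.11 = 0.000007
P(Agitation branch lost) [AND] = 0.42 × 0.19 = 0.079800
P(Vent system 2 inoperative) [OR] = 1 − (1−0.079800) × (1−0.44) = 0.484688
P(Temperature loop 2 fails) [AND] = 0.29 × 0.20 = 0.058000
P(Interlock chain 2 inoperative) [AND] = 0.06 × 0.058000 × 0.26 = 0.000905
P(Cooling jacket 2 fails) [AND] = 0.31 × 0.000905 = 0.000281
P(Chemical batch overheats) [OR] = 1 − (1−0.000007) × (1−0.484688) × (1−0.000281) = 0.484836
Rounded to 4 decimal places: P(Chemical batch overheats) ≈ 0.4848.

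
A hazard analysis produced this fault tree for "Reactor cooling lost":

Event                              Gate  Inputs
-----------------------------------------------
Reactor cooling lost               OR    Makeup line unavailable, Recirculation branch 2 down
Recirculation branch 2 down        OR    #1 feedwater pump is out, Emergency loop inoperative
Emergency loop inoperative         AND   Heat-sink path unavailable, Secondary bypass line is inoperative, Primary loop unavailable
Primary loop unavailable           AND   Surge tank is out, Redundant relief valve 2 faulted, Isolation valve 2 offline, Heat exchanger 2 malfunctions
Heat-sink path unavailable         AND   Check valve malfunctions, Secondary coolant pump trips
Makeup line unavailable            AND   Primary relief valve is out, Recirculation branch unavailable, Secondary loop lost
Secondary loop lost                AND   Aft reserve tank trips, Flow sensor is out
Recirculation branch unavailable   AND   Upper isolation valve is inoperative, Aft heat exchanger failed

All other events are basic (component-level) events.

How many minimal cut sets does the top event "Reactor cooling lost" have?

3

Recirculation branch unavailable [AND]: one cut set from each child combined → 1 × 1 = 1 cut set(s).
Secondary loop lost [AND]: one cut set from each child combined → 1 × 1 = 1 cut set(s).
Makeup line unavailable [AND]: one cut set from each child combined → 1 × 1 × 1 = 1 cut set(s).
Heat-sink path unavailable [AND]: one cut set from each child combined → 1 × 1 = 1 cut set(s).
Primary loop unavailable [AND]: one cut set from each child combined → 1 × 1 × 1 × 1 = 1 cut set(s).
Emergency loop inoperative [AND]: one cut set from each child combined → 1 × 1 × 1 = 1 cut set(s).
Recirculation branch 2 down [OR]: union of children's cut sets → 2 cut set(s).
Reactor cooling lost [OR]: union of children's cut sets → 3 cut set(s).
Minimal cut sets: {Aft heat exchanger failed, Aft reserve tank trips, Flow sensor is out, Primary relief valve is out, Upper isolation valve is inoperative}; {#1 feedwater pump is out}; {Check valve malfunctions, Heat exchanger 2 malfunctions, Isolation valve 2 offline, Redundant relief valve 2 faulted, Secondary bypass line is inoperative, Secondary coolant pump trips, Surge tank is out}.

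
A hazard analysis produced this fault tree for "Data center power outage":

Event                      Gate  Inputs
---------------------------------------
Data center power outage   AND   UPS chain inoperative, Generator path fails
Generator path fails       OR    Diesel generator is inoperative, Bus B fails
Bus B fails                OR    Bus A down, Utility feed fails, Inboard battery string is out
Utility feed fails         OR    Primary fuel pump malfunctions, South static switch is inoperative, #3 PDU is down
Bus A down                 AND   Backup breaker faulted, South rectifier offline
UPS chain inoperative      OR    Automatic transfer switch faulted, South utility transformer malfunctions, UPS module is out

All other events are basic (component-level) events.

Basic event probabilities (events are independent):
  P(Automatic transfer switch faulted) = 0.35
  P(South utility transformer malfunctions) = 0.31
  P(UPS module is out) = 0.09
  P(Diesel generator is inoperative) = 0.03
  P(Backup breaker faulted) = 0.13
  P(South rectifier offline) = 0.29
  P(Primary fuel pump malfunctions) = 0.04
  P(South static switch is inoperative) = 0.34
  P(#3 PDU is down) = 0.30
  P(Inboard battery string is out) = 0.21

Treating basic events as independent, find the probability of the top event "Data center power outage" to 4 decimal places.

0.3983

P(UPS chain inoperative) [OR] = 1 − (1−0.35) × (1−0.31) × (1−0.09) = 0.591865
P(Bus A down) [AND] = 0.13 × 0.29 = 0.037700
P(Utility feed fails) [OR] = 1 − (1−0.04) × (1−0.34) × (1−0.30) = 0.556480
P(Bus B fails) [OR] = 1 − (1−0.037700) × (1−0.556480) × (1−0.21) = 0.662829
P(Generator path fails) [OR] = 1 − (1−0.03) × (1−0.662829) = 0.672944
P(Data center power outage) [AND] = 0.591865 × 0.672944 = 0.398292
Rounded to 4 decimal places: P(Data center power outage) ≈ 0.3983.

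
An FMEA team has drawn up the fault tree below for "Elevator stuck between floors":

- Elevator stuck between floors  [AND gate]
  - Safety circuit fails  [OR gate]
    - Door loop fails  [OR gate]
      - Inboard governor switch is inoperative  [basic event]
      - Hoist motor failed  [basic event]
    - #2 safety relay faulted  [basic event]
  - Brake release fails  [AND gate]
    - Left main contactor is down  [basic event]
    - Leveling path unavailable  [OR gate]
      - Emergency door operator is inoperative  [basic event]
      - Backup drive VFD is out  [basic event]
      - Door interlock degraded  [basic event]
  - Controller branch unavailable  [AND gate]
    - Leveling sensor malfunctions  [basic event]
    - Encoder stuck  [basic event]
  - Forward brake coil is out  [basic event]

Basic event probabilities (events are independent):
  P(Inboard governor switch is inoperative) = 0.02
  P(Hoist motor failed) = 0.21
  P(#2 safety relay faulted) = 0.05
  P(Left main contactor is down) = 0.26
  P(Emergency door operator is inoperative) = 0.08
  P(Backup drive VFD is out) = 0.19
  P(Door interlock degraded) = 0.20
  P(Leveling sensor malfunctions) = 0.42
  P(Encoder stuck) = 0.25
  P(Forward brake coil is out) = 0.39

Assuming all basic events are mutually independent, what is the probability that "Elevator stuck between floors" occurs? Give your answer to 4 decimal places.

0.0011

P(Door loop fails) [OR] = 1 − (1−0.02) × (1−0.21) = 0.225800
P(Safety circuit fails) [OR] = 1 − (1−0.225800) × (1−0.05) = 0.264510
P(Leveling path unavailable) [OR] = 1 − (1−0.08) × (1−0.19) × (1−0.20) = 0.403840
P(Brake release fails) [AND] = 0.26 × 0.403840 = 0.104998
P(Controller branch unavailable) [AND] = 0.42 × 0.25 = 0.105000
P(Elevator stuck between floors) [AND] = 0.264510 × 0.104998 × 0.105000 × 0.39 = 0.001137
Rounded to 4 decimal places: P(Elevator stuck between floors) ≈ 0.0011.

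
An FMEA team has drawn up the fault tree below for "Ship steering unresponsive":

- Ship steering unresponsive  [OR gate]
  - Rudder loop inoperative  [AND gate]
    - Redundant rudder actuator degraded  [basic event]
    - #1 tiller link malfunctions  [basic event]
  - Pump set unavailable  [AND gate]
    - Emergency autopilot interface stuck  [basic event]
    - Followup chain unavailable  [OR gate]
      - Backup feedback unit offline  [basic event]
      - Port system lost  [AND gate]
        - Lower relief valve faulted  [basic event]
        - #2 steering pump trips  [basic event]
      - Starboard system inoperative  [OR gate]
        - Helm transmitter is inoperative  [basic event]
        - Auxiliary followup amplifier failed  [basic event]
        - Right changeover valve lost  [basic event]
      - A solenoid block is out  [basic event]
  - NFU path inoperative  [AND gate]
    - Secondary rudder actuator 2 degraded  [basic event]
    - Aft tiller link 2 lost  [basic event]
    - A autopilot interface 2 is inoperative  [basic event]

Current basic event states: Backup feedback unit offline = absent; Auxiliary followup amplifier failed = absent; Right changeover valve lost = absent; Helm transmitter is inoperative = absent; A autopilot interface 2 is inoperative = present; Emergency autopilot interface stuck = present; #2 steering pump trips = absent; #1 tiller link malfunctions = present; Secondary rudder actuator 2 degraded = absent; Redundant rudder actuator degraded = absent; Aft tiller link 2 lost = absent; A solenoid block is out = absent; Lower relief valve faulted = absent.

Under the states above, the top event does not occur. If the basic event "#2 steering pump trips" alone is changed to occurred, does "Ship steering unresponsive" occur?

Counterfactual: set "#2 steering pump trips" to occurred.
Rudder loop inoperative [AND]: Redundant rudder actuator degraded=not, #1 tiller link malfunctions=occurs → not all inputs occur → does not occur.
Port system lost [AND]: Lower relief valve faulted=not, #2 steering pump trips=occurs → not all inputs occur → does not occur.
Starboard system inoperative [OR]: Helm transmitter is inoperative=not, Auxiliary followup amplifier failed=not, Right changeover valve lost=not → no input occurs → does not occur.
Followup chain unavailable [OR]: Backup feedback unit offline=not, Port system lost=not, Starboard system inoperative=not, A solenoid block is out=not → no input occurs → does not occur.
Pump set unavailable [AND]: Emergency autopilot interface stuck=occurs, Followup chain unavailable=not → not all inputs occur → does not occur.
NFU path inoperative [AND]: Secondary rudder actuator 2 degraded=not, Aft tiller link 2 lost=not, A autopilot interface 2 is inoperative=occurs → not all inputs occur → does not occur.
Ship steering unresponsive [OR]: Rudder loop inoperative=not, Pump set unavailable=not, NFU path inoperative=not → no input occurs → does not occur.

No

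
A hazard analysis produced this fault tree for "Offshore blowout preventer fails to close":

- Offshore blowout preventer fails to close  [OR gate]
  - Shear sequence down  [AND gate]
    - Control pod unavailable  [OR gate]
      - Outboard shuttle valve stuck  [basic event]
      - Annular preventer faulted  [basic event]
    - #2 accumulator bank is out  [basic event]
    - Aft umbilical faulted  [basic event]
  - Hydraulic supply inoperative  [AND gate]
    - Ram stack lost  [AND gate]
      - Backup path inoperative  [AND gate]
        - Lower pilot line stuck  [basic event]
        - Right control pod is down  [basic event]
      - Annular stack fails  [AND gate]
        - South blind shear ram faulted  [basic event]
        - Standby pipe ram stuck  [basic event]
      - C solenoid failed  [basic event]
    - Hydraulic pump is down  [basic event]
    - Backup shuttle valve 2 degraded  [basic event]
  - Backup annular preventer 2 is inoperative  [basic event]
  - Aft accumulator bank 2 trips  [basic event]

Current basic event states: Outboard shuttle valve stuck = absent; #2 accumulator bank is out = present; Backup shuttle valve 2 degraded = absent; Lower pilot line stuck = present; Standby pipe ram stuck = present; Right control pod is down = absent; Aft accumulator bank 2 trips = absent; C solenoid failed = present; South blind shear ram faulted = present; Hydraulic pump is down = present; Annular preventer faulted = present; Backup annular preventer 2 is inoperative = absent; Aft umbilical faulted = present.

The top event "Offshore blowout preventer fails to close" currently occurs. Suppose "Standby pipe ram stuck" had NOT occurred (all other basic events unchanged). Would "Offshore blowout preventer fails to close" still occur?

Counterfactual: set "Standby pipe ram stuck" to not occurred.
Control pod unavailable [OR]: Outboard shuttle valve stuck=not, Annular preventer faulted=occurs → at least one input occurs → occurs.
Shear sequence down [AND]: Control pod unavailable=occurs, #2 accumulator bank is out=occurs, Aft umbilical faulted=occurs → all inputs occur → occurs.
Backup path inoperative [AND]: Lower pilot line stuck=occurs, Right control pod is down=not → not all inputs occur → does not occur.
Annular stack fails [AND]: South blind shear ram faulted=occurs, Standby pipe ram stuck=not → not all inputs occur → does not occur.
Ram stack lost [AND]: Backup path inoperative=not, Annular stack fails=not, C solenoid failed=occurs → not all inputs occur → does not occur.
Hydraulic supply inoperative [AND]: Ram stack lost=not, Hydraulic pump is down=occurs, Backup shuttle valve 2 degraded=not → not all inputs occur → does not occur.
Offshore blowout preventer fails to close [OR]: Shear sequence down=occurs, Hydraulic supply inoperative=not, Backup annular preventer 2 is inoperative=not, Aft accumulator bank 2 trips=not → at least one input occurs → occurs.

Yes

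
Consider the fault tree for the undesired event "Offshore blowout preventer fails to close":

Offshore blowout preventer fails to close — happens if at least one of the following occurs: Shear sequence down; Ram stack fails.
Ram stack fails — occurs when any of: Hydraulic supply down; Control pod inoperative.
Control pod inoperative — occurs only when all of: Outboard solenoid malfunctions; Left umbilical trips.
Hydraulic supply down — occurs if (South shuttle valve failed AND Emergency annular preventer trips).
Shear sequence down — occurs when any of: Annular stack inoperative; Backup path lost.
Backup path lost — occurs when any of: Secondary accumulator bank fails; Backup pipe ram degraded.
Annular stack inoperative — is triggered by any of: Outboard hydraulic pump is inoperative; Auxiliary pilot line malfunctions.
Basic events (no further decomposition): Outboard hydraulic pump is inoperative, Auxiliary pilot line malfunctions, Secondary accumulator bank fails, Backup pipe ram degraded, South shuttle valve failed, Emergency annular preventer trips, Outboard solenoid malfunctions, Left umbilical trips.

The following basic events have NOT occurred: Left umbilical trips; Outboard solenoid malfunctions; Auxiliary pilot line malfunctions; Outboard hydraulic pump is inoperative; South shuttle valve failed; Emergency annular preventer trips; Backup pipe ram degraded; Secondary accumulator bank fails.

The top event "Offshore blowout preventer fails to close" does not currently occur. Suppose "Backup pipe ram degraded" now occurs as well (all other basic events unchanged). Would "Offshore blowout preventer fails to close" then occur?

Counterfactual: set "Backup pipe ram degraded" to occurred.
Annular stack inoperative [OR]: Outboard hydraulic pump is inoperative=not, Auxiliary pilot line malfunctions=not → no input occurs → does not occur.
Backup path lost [OR]: Secondary accumulator bank fails=not, Backup pipe ram degraded=occurs → at least one input occurs → occurs.
Shear sequence down [OR]: Annular stack inoperative=not, Backup path lost=occurs → at least one input occurs → occurs.
Hydraulic supply down [AND]: South shuttle valve failed=not, Emergency annular preventer trips=not → not all inputs occur → does not occur.
Control pod inoperative [AND]: Outboard solenoid malfunctions=not, Left umbilical trips=not → not all inputs occur → does not occur.
Ram stack fails [OR]: Hydraulic supply down=not, Control pod inoperative=not → no input occurs → does not occur.
Offshore blowout preventer fails to close [OR]: Shear sequence down=occurs, Ram stack fails=not → at least one input occurs → occurs.

Yes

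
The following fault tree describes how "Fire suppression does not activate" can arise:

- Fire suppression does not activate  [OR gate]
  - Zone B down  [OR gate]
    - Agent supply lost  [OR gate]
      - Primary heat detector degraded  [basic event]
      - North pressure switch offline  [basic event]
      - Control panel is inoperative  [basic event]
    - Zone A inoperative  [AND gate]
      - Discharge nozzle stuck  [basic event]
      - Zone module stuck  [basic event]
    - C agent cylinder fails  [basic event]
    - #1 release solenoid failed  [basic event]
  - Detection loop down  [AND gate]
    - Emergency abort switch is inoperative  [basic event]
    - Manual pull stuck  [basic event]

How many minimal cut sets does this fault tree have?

7

Agent supply lost [OR]: union of children's cut sets → 3 cut set(s).
Zone A inoperative [AND]: one cut set from each child combined → 1 × 1 = 1 cut set(s).
Zone B down [OR]: union of children's cut sets → 6 cut set(s).
Detection loop down [AND]: one cut set from each child combined → 1 × 1 = 1 cut set(s).
Fire suppression does not activate [OR]: union of children's cut sets → 7 cut set(s).
Minimal cut sets: {Primary heat detector degraded}; {North pressure switch offline}; {Control panel is inoperative}; {Discharge nozzle stuck, Zone module stuck}; {C agent cylinder fails}; {#1 release solenoid failed}; {Emergency abort switch is inoperative, Manual pull stuck}.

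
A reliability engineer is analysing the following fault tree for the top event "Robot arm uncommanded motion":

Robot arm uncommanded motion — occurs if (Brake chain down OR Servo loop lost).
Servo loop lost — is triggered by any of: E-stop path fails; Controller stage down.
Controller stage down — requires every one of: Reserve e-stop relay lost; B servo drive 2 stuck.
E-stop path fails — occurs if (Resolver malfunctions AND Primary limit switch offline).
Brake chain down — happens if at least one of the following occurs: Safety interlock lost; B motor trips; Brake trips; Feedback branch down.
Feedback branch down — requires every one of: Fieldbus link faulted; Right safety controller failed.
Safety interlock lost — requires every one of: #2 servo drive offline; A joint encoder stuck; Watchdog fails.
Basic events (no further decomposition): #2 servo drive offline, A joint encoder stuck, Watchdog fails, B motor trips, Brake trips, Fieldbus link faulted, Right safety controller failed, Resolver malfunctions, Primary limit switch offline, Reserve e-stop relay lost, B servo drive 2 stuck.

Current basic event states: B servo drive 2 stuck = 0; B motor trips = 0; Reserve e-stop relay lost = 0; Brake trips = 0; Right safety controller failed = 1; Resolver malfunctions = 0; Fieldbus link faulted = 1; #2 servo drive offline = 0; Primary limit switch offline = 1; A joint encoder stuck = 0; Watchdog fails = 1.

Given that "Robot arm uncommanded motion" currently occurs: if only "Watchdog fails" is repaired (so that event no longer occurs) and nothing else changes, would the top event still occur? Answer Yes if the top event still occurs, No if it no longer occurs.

Yes

Counterfactual: set "Watchdog fails" to not occurred.
Safety interlock lost [AND]: #2 servo drive offline=not, A joint encoder stuck=not, Watchdog fails=not → not all inputs occur → does not occur.
Feedback branch down [AND]: Fieldbus link faulted=occurs, Right safety controller failed=occurs → all inputs occur → occurs.
Brake chain down [OR]: Safety interlock lost=not, B motor trips=not, Brake trips=not, Feedback branch down=occurs → at least one input occurs → occurs.
E-stop path fails [AND]: Resolver malfunctions=not, Primary limit switch offline=occurs → not all inputs occur → does not occur.
Controller stage down [AND]: Reserve e-stop relay lost=not, B servo drive 2 stuck=not → not all inputs occur → does not occur.
Servo loop lost [OR]: E-stop path fails=not, Controller stage down=not → no input occurs → does not occur.
Robot arm uncommanded motion [OR]: Brake chain down=occurs, Servo loop lost=not → at least one input occurs → occurs.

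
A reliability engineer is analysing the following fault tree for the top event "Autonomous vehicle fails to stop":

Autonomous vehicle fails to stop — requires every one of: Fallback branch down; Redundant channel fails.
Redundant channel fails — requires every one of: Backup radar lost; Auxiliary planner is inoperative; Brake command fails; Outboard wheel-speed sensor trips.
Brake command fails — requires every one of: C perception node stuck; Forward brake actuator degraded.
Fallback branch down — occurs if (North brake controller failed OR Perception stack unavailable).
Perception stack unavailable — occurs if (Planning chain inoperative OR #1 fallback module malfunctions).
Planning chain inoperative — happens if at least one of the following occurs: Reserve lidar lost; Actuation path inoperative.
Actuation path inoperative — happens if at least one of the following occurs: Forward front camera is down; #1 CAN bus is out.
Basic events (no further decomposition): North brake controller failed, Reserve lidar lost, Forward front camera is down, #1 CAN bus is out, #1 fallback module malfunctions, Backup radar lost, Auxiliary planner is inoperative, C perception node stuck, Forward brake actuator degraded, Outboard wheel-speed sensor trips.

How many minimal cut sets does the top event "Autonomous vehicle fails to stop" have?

5

Actuation path inoperative [OR]: union of children's cut sets → 2 cut set(s).
Planning chain inoperative [OR]: union of children's cut sets → 3 cut set(s).
Perception stack unavailable [OR]: union of children's cut sets → 4 cut set(s).
Fallback branch down [OR]: union of children's cut sets → 5 cut set(s).
Brake command fails [AND]: one cut set from each child combined → 1 × 1 = 1 cut set(s).
Redundant channel fails [AND]: one cut set from each child combined → 1 × 1 × 1 × 1 = 1 cut set(s).
Autonomous vehicle fails to stop [AND]: one cut set from each child combined → 5 × 1 = 5 cut set(s).
Minimal cut sets: {Auxiliary planner is inoperative, Backup radar lost, C perception node stuck, Forward brake actuator degraded, North brake controller failed, Outboard wheel-speed sensor trips}; {Auxiliary planner is inoperative, Backup radar lost, C perception node stuck, Forward brake actuator degraded, Outboard wheel-speed sensor trips, Reserve lidar lost}; {Auxiliary planner is inoperative, Backup radar lost, C perception node stuck, Forward brake actuator degraded, Forward front camera is down, Outboard wheel-speed sensor trips}; {#1 CAN bus is out, Auxiliary planner is inoperative, Backup radar lost, C perception node stuck, Forward brake actuator degraded, Outboard wheel-speed sensor trips}; {#1 fallback module malfunctions, Auxiliary planner is inoperative, Backup radar lost, C perception node stuck, Forward brake actuator degraded, Outboard wheel-speed sensor trips}.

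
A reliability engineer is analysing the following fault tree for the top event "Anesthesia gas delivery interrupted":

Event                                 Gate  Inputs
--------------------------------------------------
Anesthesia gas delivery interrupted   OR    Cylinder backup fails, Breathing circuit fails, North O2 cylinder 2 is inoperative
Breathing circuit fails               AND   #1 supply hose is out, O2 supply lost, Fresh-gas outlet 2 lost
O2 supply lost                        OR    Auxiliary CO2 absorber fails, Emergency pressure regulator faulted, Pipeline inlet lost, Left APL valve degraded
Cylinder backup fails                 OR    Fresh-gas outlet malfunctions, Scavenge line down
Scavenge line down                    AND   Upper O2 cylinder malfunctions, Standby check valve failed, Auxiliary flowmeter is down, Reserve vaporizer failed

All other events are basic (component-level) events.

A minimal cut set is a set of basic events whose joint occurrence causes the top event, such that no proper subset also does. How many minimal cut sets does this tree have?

Scavenge line down [AND]: one cut set from each child combined → 1 × 1 × 1 × 1 = 1 cut set(s).
Cylinder backup fails [OR]: union of children's cut sets → 2 cut set(s).
O2 supply lost [OR]: union of children's cut sets → 4 cut set(s).
Breathing circuit fails [AND]: one cut set from each child combined → 1 × 4 × 1 = 4 cut set(s).
Anesthesia gas delivery interrupted [OR]: union of children's cut sets → 7 cut set(s).
Minimal cut sets: {Fresh-gas outlet malfunctions}; {Auxiliary flowmeter is down, Reserve vaporizer failed, Standby check valve failed, Upper O2 cylinder malfunctions}; {#1 supply hose is out, Auxiliary CO2 absorber fails, Fresh-gas outlet 2 lost}; {#1 supply hose is out, Emergency pressure regulator faulted, Fresh-gas outlet 2 lost}; {#1 supply hose is out, Fresh-gas outlet 2 lost, Pipeline inlet lost}; {#1 supply hose is out, Fresh-gas outlet 2 lost, Left APL valve degraded}; {North O2 cylinder 2 is inoperative}.

7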